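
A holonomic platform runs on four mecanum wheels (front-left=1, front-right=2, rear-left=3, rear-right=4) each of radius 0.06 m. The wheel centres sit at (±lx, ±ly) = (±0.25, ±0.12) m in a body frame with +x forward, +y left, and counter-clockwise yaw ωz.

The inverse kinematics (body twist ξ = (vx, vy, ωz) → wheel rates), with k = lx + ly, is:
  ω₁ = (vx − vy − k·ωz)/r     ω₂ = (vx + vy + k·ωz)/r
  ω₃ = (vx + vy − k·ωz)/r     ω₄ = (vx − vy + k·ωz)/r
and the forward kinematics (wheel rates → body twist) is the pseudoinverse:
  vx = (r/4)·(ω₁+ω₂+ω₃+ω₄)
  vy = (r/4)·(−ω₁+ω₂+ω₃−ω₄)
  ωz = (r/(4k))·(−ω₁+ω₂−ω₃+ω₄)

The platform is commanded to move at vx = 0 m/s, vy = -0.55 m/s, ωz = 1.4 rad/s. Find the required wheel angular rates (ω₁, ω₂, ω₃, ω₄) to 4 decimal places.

(0.5333, -0.5333, -17.8000, 17.8000)

k = lx + ly = 0.25 + 0.12 = 0.3700;  k·ωz = 0.3700·1.4 = 0.5180
ω₁ (FL) = (vx − vy − k·ωz)/r = 0.0320/0.06 = 0.5333
ω₂ (FR) = (vx + vy + k·ωz)/r = -0.0320/0.06 = -0.5333
ω₃ (RL) = (vx + vy − k·ωz)/r = -1.0680/0.06 = -17.8000
ω₄ (RR) = (vx − vy + k·ωz)/r = 1.0680/0.06 = 17.8000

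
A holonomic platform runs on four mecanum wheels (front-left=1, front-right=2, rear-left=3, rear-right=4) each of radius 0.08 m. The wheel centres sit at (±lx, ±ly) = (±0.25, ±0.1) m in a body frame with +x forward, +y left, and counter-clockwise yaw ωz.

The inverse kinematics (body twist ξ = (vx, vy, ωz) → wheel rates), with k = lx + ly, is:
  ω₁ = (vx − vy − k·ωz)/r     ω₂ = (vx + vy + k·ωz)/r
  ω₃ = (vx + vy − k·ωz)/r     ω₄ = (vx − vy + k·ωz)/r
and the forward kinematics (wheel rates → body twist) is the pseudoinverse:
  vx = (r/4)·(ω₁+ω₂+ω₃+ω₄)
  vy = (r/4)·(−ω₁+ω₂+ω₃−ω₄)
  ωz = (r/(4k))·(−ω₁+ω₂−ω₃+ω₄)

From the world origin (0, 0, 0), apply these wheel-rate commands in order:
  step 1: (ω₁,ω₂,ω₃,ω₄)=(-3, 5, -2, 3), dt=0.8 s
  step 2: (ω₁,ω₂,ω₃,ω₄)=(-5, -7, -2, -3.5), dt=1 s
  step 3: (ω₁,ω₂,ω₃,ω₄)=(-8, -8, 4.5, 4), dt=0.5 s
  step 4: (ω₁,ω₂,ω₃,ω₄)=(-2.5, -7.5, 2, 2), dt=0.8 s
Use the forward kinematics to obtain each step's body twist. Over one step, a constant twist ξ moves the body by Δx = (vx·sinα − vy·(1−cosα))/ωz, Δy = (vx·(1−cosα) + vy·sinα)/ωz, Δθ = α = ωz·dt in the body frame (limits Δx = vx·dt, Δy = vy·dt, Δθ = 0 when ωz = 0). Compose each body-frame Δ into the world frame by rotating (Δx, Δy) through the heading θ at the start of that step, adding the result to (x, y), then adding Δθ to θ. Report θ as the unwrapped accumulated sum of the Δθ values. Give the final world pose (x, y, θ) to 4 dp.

step 1: ξ=(vx,vy,ωz)=(0.0600, 0.0600, 0.7429), dt=0.8 → body Δ=(0.0314, 0.0591, 0.5943) → world pose (0.0314, 0.0591, 0.5943)
step 2: ξ=(vx,vy,ωz)=(-0.3500, -0.0100, -0.2000), dt=1.0 → body Δ=(-0.3487, 0.0250, -0.2000) → world pose (-0.2715, -0.1155, 0.3943)
step 3: ξ=(vx,vy,ωz)=(-0.1500, 0.0100, -0.0286), dt=0.5 → body Δ=(-0.0750, 0.0055, -0.0143) → world pose (-0.3428, -0.1392, 0.3800)
step 4: ξ=(vx,vy,ωz)=(-0.1200, -0.1000, -0.2857), dt=0.8 → body Δ=(-0.1043, -0.0684, -0.2286) → world pose (-0.4143, -0.2413, 0.1514)

(-0.4143, -0.2413, 0.1514)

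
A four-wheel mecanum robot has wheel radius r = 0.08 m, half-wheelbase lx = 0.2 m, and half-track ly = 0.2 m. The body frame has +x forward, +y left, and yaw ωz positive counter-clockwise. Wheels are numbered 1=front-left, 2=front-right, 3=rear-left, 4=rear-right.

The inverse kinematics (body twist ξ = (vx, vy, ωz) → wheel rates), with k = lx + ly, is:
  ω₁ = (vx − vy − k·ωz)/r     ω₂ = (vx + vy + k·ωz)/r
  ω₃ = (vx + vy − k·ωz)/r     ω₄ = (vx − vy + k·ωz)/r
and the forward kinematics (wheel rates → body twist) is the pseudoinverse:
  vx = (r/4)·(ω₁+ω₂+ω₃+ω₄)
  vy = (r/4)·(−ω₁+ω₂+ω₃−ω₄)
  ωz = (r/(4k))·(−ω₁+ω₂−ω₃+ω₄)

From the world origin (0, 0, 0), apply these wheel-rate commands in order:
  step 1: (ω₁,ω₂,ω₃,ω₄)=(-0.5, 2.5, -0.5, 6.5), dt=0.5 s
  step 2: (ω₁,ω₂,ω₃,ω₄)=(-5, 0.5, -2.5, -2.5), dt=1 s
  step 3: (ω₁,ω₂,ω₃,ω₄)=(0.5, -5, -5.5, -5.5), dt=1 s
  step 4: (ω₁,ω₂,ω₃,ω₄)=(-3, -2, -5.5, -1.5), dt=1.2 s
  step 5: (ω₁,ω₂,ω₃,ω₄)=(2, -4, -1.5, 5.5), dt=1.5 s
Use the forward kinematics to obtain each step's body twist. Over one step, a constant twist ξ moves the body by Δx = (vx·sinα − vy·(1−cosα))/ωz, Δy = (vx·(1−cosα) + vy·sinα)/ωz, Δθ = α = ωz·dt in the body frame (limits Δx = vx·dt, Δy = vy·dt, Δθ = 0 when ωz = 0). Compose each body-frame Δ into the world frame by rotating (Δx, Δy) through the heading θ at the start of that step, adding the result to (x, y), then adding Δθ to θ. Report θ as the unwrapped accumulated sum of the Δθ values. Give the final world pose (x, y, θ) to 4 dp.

step 1: ξ=(vx,vy,ωz)=(0.1600, -0.0800, 0.5000), dt=0.5 → body Δ=(0.0841, -0.0296, 0.2500) → world pose (0.0841, -0.0296, 0.2500)
step 2: ξ=(vx,vy,ωz)=(-0.1900, 0.1100, 0.2750), dt=1.0 → body Δ=(-0.2026, 0.0827, 0.2750) → world pose (-0.1327, 0.0003, 0.5250)
step 3: ξ=(vx,vy,ωz)=(-0.3100, -0.1100, -0.2750), dt=1.0 → body Δ=(-0.3211, -0.0663, -0.2750) → world pose (-0.3773, -0.2180, 0.2500)
step 4: ξ=(vx,vy,ωz)=(-0.2400, -0.0600, 0.2500), dt=1.2 → body Δ=(-0.2730, -0.1138, 0.3000) → world pose (-0.6137, -0.3958, 0.5500)
step 5: ξ=(vx,vy,ωz)=(0.0400, -0.2600, 0.0500), dt=1.5 → body Δ=(0.0746, -0.3874, 0.0750) → world pose (-0.3476, -0.6871, 0.6250)

(-0.3476, -0.6871, 0.6250)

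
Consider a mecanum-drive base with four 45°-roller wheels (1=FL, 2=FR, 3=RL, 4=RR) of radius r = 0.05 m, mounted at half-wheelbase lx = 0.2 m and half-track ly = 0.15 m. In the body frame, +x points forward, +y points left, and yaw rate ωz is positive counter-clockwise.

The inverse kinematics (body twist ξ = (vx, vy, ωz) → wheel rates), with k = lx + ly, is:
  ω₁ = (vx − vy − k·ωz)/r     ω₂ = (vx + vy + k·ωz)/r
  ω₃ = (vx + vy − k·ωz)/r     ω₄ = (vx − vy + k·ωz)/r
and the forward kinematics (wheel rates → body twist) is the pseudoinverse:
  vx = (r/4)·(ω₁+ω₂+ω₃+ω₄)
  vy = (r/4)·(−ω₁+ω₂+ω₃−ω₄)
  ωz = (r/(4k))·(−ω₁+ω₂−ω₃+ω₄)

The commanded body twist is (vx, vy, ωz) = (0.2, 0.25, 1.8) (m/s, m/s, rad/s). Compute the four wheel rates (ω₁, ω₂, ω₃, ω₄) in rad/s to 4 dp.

k = lx + ly = 0.2 + 0.15 = 0.3500;  k·ωz = 0.3500·1.8 = 0.6300
ω₁ (FL) = (vx − vy − k·ωz)/r = -0.6800/0.05 = -13.6000
ω₂ (FR) = (vx + vy + k·ωz)/r = 1.0800/0.05 = 21.6000
ω₃ (RL) = (vx + vy − k·ωz)/r = -0.1800/0.05 = -3.6000
ω₄ (RR) = (vx − vy + k·ωz)/r = 0.5800/0.05 = 11.6000

(-13.6000, 21.6000, -3.6000, 11.6000)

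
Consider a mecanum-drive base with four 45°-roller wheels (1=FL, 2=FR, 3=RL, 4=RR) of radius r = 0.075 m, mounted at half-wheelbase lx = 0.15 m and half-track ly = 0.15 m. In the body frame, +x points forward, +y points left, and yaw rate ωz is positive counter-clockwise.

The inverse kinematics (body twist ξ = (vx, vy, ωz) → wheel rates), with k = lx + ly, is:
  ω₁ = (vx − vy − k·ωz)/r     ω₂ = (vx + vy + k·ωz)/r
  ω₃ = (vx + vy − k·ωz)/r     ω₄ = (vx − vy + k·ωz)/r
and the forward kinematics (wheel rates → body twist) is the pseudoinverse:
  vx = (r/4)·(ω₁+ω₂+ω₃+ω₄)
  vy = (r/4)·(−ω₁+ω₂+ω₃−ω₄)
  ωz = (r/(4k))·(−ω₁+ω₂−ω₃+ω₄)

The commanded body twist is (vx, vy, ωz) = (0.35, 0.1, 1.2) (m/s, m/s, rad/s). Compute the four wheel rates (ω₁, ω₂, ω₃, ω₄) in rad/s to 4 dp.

k = lx + ly = 0.15 + 0.15 = 0.3000;  k·ωz = 0.3000·1.2 = 0.3600
ω₁ (FL) = (vx − vy − k·ωz)/r = -0.1100/0.075 = -1.4667
ω₂ (FR) = (vx + vy + k·ωz)/r = 0.8100/0.075 = 10.8000
ω₃ (RL) = (vx + vy − k·ωz)/r = 0.0900/0.075 = 1.2000
ω₄ (RR) = (vx − vy + k·ωz)/r = 0.6100/0.075 = 8.1333

(-1.4667, 10.8000, 1.2000, 8.1333)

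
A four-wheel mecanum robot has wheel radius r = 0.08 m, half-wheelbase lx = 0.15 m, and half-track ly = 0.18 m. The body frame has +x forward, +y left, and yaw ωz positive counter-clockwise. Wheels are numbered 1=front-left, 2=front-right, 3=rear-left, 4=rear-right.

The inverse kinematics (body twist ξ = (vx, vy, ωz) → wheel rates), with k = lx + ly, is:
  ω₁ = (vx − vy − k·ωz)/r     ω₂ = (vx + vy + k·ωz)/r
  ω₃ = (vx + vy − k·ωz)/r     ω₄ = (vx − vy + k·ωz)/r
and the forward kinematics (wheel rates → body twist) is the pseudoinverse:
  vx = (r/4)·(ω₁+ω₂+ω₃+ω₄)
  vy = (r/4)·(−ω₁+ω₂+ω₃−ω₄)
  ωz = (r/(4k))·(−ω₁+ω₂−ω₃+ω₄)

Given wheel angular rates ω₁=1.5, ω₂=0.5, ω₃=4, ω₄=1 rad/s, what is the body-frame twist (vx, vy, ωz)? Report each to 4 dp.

(0.1400, 0.0400, -0.2424)

k = lx + ly = 0.15 + 0.18 = 0.3300
ω₁+ω₂+ω₃+ω₄ = 7.0000  →  vx = (0.08/4)·7.0000 = 0.1400
−ω₁+ω₂+ω₃−ω₄ = 2.0000  →  vy = (0.08/4)·2.0000 = 0.0400
−ω₁+ω₂−ω₃+ω₄ = -4.0000  →  ωz = (0.08/1.3200)·-4.0000 = -0.2424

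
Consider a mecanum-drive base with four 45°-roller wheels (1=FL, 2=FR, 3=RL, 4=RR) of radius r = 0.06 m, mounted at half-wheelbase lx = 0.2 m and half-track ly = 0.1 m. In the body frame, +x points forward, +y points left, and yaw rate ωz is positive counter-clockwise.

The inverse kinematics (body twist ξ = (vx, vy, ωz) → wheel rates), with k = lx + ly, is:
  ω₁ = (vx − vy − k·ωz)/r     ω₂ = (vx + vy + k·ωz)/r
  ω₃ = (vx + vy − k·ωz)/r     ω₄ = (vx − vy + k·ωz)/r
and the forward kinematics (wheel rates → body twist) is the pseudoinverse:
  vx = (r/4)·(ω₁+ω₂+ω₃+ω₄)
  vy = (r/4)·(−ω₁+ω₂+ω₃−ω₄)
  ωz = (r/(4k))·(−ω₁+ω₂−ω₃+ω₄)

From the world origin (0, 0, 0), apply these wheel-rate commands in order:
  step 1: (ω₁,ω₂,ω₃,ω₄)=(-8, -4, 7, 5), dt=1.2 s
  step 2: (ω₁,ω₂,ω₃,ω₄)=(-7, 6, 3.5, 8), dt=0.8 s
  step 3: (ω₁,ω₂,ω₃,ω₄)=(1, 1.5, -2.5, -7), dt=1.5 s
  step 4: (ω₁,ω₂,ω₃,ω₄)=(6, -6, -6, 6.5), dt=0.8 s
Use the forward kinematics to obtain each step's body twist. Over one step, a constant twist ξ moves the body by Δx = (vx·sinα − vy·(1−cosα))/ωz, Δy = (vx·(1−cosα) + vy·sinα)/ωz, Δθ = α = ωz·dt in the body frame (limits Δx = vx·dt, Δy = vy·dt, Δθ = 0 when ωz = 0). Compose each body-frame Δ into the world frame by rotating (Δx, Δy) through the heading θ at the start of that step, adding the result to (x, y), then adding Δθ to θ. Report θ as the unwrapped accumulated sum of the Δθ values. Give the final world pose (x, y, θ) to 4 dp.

step 1: ξ=(vx,vy,ωz)=(0.0000, 0.0900, 0.1000), dt=1.2 → body Δ=(-0.0065, 0.1077, 0.1200) → world pose (-0.0065, 0.1077, 0.1200)
step 2: ξ=(vx,vy,ωz)=(0.1575, 0.1275, 0.8750), dt=0.8 → body Δ=(0.0817, 0.1362, 0.7000) → world pose (0.0583, 0.2527, 0.8200)
step 3: ξ=(vx,vy,ωz)=(-0.1050, 0.0750, -0.2000), dt=1.5 → body Δ=(-0.1384, 0.1343, -0.3000) → world pose (-0.1343, 0.2432, 0.5200)
step 4: ξ=(vx,vy,ωz)=(0.0075, -0.3675, 0.0250), dt=0.8 → body Δ=(0.0089, -0.2939, 0.0200) → world pose (0.0195, -0.0075, 0.5400)

(0.0195, -0.0075, 0.5400)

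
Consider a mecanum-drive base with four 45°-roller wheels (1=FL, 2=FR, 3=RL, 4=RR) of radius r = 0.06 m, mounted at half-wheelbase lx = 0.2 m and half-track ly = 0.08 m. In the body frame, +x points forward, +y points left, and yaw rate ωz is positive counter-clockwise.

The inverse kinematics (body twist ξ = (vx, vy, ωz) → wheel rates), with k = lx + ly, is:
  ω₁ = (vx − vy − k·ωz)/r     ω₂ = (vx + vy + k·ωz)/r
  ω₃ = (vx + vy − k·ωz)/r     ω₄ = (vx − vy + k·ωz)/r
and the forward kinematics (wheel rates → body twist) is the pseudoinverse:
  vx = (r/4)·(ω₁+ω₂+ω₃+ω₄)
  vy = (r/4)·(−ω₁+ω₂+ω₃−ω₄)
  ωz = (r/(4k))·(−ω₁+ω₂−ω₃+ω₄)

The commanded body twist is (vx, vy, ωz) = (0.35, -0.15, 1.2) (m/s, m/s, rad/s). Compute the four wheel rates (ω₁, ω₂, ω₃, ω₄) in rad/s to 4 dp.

(2.7333, 8.9333, -2.2667, 13.9333)

k = lx + ly = 0.2 + 0.08 = 0.2800;  k·ωz = 0.2800·1.2 = 0.3360
ω₁ (FL) = (vx − vy − k·ωz)/r = 0.1640/0.06 = 2.7333
ω₂ (FR) = (vx + vy + k·ωz)/r = 0.5360/0.06 = 8.9333
ω₃ (RL) = (vx + vy − k·ωz)/r = -0.1360/0.06 = -2.2667
ω₄ (RR) = (vx − vy + k·ωz)/r = 0.8360/0.06 = 13.9333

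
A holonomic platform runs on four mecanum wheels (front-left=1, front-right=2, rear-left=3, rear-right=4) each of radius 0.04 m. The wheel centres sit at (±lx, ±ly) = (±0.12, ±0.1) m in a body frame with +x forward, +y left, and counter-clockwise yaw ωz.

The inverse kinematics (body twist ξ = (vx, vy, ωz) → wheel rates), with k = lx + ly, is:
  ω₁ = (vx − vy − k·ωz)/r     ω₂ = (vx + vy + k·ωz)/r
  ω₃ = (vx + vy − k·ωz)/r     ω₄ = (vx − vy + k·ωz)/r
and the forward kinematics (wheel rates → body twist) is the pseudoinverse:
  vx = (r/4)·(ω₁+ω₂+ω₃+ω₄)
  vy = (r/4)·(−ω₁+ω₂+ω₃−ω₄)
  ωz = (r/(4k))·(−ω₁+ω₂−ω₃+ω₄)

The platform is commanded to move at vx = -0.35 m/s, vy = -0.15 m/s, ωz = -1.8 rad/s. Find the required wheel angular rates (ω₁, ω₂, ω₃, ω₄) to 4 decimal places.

(4.9000, -22.4000, -2.6000, -14.9000)

k = lx + ly = 0.12 + 0.1 = 0.2200;  k·ωz = 0.2200·-1.8 = -0.3960
ω₁ (FL) = (vx − vy − k·ωz)/r = 0.1960/0.04 = 4.9000
ω₂ (FR) = (vx + vy + k·ωz)/r = -0.8960/0.04 = -22.4000
ω₃ (RL) = (vx + vy − k·ωz)/r = -0.1040/0.04 = -2.6000
ω₄ (RR) = (vx − vy + k·ωz)/r = -0.5960/0.04 = -14.9000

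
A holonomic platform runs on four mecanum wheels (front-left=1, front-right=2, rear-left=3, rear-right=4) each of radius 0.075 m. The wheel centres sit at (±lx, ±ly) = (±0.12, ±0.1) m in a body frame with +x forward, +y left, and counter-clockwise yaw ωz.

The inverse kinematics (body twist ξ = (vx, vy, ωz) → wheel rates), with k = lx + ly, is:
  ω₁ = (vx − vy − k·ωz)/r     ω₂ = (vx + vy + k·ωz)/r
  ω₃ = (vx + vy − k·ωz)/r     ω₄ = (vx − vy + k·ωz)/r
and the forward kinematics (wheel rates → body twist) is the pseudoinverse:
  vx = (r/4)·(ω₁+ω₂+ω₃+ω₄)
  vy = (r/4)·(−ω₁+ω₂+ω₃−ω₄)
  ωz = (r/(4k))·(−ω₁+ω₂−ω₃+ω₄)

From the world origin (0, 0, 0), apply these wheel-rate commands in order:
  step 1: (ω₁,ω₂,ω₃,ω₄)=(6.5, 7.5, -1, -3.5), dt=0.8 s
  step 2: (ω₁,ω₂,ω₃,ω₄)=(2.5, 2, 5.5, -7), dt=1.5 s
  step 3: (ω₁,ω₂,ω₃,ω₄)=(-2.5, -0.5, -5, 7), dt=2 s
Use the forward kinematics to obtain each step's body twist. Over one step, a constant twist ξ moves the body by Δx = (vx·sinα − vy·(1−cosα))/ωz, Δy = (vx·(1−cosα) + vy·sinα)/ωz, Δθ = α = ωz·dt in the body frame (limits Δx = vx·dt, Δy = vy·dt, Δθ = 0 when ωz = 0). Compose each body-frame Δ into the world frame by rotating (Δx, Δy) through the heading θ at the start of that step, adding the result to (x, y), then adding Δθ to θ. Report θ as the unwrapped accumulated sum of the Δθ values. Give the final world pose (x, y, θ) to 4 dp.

step 1: ξ=(vx,vy,ωz)=(0.1781, 0.0656, -0.1278), dt=0.8 → body Δ=(0.1449, 0.0451, -0.1023) → world pose (0.1449, 0.0451, -0.1023)
step 2: ξ=(vx,vy,ωz)=(0.0562, 0.2250, -1.1080), dt=1.5 → body Δ=(0.2721, 0.1468, -1.6619) → world pose (0.4306, 0.1634, -1.7642)
step 3: ξ=(vx,vy,ωz)=(-0.0187, -0.1875, 1.1932), dt=2.0 → body Δ=(0.2608, -0.1349, 2.3864) → world pose (0.2481, -0.0666, 0.6222)

(0.2481, -0.0666, 0.6222)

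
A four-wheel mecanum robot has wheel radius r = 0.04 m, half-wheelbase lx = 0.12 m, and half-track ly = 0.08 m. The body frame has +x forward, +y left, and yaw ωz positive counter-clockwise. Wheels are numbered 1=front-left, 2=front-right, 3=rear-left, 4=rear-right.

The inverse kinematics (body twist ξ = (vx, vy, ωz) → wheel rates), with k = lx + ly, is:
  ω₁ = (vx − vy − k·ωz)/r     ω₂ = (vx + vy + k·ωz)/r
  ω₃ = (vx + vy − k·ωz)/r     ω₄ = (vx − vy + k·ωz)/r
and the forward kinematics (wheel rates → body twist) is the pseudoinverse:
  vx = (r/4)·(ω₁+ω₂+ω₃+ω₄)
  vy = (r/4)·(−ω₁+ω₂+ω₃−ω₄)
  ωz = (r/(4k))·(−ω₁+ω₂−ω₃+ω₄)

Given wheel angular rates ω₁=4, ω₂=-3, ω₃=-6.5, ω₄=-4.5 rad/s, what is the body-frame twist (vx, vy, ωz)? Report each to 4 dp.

(-0.1000, -0.0900, -0.2500)

k = lx + ly = 0.12 + 0.08 = 0.2000
ω₁+ω₂+ω₃+ω₄ = -10.0000  →  vx = (0.04/4)·-10.0000 = -0.1000
−ω₁+ω₂+ω₃−ω₄ = -9.0000  →  vy = (0.04/4)·-9.0000 = -0.0900
−ω₁+ω₂−ω₃+ω₄ = -5.0000  →  ωz = (0.04/0.8000)·-5.0000 = -0.2500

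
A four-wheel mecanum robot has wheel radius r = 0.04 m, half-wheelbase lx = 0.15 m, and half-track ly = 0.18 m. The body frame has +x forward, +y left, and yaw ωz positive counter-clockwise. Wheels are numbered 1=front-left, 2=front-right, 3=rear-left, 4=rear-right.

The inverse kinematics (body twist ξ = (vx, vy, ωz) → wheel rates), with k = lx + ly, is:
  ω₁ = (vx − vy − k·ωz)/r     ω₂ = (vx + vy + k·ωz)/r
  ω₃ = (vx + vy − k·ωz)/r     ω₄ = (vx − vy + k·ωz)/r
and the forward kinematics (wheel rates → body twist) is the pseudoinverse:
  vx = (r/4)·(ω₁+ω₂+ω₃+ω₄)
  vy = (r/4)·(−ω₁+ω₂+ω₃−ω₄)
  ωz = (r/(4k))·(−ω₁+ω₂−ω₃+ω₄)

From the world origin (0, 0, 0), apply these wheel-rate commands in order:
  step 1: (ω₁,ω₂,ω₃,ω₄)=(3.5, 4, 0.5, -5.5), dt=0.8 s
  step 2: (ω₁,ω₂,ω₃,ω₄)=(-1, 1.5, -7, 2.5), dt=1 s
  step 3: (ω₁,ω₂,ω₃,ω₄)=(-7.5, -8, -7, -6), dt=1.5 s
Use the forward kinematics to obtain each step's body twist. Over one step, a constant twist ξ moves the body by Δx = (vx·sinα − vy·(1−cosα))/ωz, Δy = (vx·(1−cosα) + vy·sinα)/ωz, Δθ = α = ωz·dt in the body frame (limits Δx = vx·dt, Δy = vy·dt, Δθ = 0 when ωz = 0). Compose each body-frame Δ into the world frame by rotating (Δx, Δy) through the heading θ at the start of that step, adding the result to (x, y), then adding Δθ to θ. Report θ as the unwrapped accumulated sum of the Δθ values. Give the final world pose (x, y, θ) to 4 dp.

(-0.4226, -0.1451, 0.2530)

step 1: ξ=(vx,vy,ωz)=(0.0250, 0.0650, -0.1667), dt=0.8 → body Δ=(0.0234, 0.0505, -0.1333) → world pose (0.0234, 0.0505, -0.1333)
step 2: ξ=(vx,vy,ωz)=(-0.0400, -0.0700, 0.3636), dt=1.0 → body Δ=(-0.0265, -0.0757, 0.3636) → world pose (-0.0130, -0.0209, 0.2303)
step 3: ξ=(vx,vy,ωz)=(-0.2850, -0.0150, 0.0152), dt=1.5 → body Δ=(-0.4272, -0.0274, 0.0227) → world pose (-0.4226, -0.1451, 0.2530)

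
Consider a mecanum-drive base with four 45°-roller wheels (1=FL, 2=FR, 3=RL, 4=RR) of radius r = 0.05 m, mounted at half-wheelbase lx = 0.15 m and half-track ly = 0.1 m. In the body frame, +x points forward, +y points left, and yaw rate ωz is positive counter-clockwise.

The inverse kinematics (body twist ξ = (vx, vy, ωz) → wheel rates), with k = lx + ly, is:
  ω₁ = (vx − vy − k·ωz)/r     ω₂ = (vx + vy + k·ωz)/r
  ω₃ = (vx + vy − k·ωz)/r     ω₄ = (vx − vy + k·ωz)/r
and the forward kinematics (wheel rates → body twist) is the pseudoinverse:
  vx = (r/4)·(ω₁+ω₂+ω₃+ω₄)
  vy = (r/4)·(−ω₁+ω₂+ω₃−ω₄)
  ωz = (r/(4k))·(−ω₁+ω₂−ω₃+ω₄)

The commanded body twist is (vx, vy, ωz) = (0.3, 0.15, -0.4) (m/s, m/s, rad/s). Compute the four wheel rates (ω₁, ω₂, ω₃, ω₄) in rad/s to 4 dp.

(5.0000, 7.0000, 11.0000, 1.0000)

k = lx + ly = 0.15 + 0.1 = 0.2500;  k·ωz = 0.2500·-0.4 = -0.1000
ω₁ (FL) = (vx − vy − k·ωz)/r = 0.2500/0.05 = 5.0000
ω₂ (FR) = (vx + vy + k·ωz)/r = 0.3500/0.05 = 7.0000
ω₃ (RL) = (vx + vy − k·ωz)/r = 0.5500/0.05 = 11.0000
ω₄ (RR) = (vx − vy + k·ωz)/r = 0.0500/0.05 = 1.0000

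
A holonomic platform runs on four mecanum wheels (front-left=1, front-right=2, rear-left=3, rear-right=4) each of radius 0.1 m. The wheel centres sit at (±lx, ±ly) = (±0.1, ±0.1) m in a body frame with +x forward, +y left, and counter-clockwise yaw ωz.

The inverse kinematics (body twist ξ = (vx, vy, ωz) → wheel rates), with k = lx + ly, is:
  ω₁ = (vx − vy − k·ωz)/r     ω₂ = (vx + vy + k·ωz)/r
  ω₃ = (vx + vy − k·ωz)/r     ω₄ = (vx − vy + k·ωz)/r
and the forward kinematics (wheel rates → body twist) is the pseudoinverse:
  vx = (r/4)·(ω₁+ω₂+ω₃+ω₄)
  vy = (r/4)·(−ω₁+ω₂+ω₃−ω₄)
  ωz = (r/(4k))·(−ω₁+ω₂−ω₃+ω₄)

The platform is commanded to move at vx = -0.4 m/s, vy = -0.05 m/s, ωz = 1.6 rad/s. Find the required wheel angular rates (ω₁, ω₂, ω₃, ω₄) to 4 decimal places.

k = lx + ly = 0.1 + 0.1 = 0.2000;  k·ωz = 0.2000·1.6 = 0.3200
ω₁ (FL) = (vx − vy − k·ωz)/r = -0.6700/0.1 = -6.7000
ω₂ (FR) = (vx + vy + k·ωz)/r = -0.1300/0.1 = -1.3000
ω₃ (RL) = (vx + vy − k·ωz)/r = -0.7700/0.1 = -7.7000
ω₄ (RR) = (vx − vy + k·ωz)/r = -0.0300/0.1 = -0.3000

(-6.7000, -1.3000, -7.7000, -0.3000)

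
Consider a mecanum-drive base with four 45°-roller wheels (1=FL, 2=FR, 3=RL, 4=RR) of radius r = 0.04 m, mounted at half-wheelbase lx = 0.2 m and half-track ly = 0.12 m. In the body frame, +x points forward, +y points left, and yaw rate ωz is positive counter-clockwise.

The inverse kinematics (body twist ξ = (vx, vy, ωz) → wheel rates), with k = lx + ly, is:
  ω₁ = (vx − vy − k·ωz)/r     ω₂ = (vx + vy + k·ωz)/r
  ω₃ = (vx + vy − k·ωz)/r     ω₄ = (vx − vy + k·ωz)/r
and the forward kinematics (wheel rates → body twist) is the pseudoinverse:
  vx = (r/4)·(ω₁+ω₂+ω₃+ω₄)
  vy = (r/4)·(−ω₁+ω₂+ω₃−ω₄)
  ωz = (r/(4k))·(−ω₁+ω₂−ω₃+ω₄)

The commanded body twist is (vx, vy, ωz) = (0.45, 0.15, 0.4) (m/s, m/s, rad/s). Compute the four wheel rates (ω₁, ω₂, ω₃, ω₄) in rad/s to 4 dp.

(4.3000, 18.2000, 11.8000, 10.7000)

k = lx + ly = 0.2 + 0.12 = 0.3200;  k·ωz = 0.3200·0.4 = 0.1280
ω₁ (FL) = (vx − vy − k·ωz)/r = 0.1720/0.04 = 4.3000
ω₂ (FR) = (vx + vy + k·ωz)/r = 0.7280/0.04 = 18.2000
ω₃ (RL) = (vx + vy − k·ωz)/r = 0.4720/0.04 = 11.8000
ω₄ (RR) = (vx − vy + k·ωz)/r = 0.4280/0.04 = 10.7000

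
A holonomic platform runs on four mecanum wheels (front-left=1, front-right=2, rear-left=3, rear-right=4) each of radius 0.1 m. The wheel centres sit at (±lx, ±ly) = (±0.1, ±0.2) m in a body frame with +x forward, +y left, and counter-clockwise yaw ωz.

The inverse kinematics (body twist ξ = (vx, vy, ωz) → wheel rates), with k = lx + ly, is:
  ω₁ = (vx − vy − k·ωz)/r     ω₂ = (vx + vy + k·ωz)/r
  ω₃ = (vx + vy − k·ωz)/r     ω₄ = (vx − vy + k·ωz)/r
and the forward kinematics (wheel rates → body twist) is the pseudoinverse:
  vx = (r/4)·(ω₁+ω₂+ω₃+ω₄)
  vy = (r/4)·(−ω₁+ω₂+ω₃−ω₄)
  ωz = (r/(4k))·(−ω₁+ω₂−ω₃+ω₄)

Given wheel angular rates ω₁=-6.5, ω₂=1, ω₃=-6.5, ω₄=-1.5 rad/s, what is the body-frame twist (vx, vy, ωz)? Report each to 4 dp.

(-0.3375, 0.0625, 1.0417)

k = lx + ly = 0.1 + 0.2 = 0.3000
ω₁+ω₂+ω₃+ω₄ = -13.5000  →  vx = (0.1/4)·-13.5000 = -0.3375
−ω₁+ω₂+ω₃−ω₄ = 2.5000  →  vy = (0.1/4)·2.5000 = 0.0625
−ω₁+ω₂−ω₃+ω₄ = 12.5000  →  ωz = (0.1/1.2000)·12.5000 = 1.0417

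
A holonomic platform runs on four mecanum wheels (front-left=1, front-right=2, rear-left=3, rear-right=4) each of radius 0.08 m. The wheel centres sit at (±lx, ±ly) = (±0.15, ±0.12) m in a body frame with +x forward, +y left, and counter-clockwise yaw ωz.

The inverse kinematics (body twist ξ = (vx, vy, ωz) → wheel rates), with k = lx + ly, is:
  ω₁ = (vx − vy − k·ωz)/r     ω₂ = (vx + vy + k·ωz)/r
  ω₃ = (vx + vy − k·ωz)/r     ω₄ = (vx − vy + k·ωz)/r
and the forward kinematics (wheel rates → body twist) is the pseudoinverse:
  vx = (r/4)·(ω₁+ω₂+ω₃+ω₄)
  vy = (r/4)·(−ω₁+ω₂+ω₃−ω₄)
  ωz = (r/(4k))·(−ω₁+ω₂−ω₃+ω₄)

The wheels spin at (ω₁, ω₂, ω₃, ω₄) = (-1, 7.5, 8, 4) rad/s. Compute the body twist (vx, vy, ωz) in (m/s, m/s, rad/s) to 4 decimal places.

(0.3700, 0.2500, 0.3333)

k = lx + ly = 0.15 + 0.12 = 0.2700
ω₁+ω₂+ω₃+ω₄ = 18.5000  →  vx = (0.08/4)·18.5000 = 0.3700
−ω₁+ω₂+ω₃−ω₄ = 12.5000  →  vy = (0.08/4)·12.5000 = 0.2500
−ω₁+ω₂−ω₃+ω₄ = 4.5000  →  ωz = (0.08/1.0800)·4.5000 = 0.3333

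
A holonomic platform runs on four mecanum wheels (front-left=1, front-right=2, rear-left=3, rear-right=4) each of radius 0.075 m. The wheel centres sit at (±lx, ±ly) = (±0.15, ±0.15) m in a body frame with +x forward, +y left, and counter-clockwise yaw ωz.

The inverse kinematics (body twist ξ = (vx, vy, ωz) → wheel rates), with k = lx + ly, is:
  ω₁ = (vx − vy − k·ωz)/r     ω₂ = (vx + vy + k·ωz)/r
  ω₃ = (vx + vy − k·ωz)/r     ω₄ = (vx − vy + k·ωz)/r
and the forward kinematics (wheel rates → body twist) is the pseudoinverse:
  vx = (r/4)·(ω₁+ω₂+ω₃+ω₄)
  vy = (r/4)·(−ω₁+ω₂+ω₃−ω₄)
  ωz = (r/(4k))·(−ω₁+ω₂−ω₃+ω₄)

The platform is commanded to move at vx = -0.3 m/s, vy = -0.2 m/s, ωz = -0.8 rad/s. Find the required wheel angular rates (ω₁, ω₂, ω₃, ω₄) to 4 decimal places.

(1.8667, -9.8667, -3.4667, -4.5333)

k = lx + ly = 0.15 + 0.15 = 0.3000;  k·ωz = 0.3000·-0.8 = -0.2400
ω₁ (FL) = (vx − vy − k·ωz)/r = 0.1400/0.075 = 1.8667
ω₂ (FR) = (vx + vy + k·ωz)/r = -0.7400/0.075 = -9.8667
ω₃ (RL) = (vx + vy − k·ωz)/r = -0.2600/0.075 = -3.4667
ω₄ (RR) = (vx − vy + k·ωz)/r = -0.3400/0.075 = -4.5333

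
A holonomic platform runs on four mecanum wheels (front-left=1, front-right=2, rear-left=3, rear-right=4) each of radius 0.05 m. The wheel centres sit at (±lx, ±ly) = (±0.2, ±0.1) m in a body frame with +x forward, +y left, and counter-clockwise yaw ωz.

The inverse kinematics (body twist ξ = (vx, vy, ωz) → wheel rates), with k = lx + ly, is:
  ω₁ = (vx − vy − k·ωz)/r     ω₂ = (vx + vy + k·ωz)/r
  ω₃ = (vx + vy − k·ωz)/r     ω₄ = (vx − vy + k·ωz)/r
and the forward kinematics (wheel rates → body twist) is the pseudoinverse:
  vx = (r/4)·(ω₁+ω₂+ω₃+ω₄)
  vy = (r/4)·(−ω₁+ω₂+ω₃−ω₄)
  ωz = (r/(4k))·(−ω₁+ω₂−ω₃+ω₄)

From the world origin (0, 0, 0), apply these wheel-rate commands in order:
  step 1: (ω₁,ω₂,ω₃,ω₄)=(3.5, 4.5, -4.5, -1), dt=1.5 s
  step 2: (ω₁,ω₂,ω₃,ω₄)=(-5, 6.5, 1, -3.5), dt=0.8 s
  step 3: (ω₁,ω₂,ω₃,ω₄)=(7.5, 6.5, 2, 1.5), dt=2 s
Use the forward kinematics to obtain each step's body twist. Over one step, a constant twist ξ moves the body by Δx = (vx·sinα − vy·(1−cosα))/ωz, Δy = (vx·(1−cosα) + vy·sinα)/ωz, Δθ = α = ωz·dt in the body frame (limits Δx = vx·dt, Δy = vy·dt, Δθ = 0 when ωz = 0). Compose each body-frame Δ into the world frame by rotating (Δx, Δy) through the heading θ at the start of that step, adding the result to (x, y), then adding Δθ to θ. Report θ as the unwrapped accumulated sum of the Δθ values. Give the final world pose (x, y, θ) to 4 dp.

(0.3805, 0.2833, 0.3896)

step 1: ξ=(vx,vy,ωz)=(0.0312, -0.0312, 0.1875), dt=1.5 → body Δ=(0.0528, -0.0397, 0.2813) → world pose (0.0528, -0.0397, 0.2813)
step 2: ξ=(vx,vy,ωz)=(-0.0125, 0.2000, 0.2917), dt=0.8 → body Δ=(-0.0285, 0.1574, 0.2333) → world pose (-0.0182, 0.1036, 0.5146)
step 3: ξ=(vx,vy,ωz)=(0.2188, -0.0062, -0.0625), dt=2.0 → body Δ=(0.4356, -0.0398, -0.1250) → world pose (0.3805, 0.2833, 0.3896)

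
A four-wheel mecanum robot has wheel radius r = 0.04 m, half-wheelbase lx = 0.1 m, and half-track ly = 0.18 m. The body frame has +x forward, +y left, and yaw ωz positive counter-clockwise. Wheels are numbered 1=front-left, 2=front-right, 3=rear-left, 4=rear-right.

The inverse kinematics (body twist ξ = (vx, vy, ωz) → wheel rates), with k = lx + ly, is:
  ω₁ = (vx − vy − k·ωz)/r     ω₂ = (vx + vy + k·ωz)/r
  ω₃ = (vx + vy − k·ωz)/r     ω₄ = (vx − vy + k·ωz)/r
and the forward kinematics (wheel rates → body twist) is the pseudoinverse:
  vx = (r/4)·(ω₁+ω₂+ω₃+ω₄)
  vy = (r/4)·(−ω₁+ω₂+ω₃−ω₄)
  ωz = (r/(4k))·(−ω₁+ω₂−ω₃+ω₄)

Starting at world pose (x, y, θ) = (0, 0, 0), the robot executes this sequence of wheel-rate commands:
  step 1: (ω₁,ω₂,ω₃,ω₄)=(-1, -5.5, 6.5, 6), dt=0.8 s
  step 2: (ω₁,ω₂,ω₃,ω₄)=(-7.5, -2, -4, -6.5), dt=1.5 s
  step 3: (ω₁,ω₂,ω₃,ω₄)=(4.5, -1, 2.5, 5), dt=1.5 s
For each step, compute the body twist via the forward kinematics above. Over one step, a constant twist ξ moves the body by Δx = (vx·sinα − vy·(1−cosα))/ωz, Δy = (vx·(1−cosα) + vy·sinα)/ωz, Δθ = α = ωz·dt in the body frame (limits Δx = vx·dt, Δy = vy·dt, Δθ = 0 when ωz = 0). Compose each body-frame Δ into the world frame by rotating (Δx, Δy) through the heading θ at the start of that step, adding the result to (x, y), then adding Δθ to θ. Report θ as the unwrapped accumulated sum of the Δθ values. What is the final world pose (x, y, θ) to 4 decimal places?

step 1: ξ=(vx,vy,ωz)=(0.0600, -0.0400, -0.1786), dt=0.8 → body Δ=(0.0456, -0.0353, -0.1429) → world pose (0.0456, -0.0353, -0.1429)
step 2: ξ=(vx,vy,ωz)=(-0.2000, 0.0800, 0.1071), dt=1.5 → body Δ=(-0.3083, 0.0954, 0.1607) → world pose (-0.2460, 0.1030, 0.0179)
step 3: ξ=(vx,vy,ωz)=(0.1100, -0.0800, -0.1071), dt=1.5 → body Δ=(0.1547, -0.1327, -0.1607) → world pose (-0.0890, -0.0269, -0.1429)

(-0.0890, -0.0269, -0.1429)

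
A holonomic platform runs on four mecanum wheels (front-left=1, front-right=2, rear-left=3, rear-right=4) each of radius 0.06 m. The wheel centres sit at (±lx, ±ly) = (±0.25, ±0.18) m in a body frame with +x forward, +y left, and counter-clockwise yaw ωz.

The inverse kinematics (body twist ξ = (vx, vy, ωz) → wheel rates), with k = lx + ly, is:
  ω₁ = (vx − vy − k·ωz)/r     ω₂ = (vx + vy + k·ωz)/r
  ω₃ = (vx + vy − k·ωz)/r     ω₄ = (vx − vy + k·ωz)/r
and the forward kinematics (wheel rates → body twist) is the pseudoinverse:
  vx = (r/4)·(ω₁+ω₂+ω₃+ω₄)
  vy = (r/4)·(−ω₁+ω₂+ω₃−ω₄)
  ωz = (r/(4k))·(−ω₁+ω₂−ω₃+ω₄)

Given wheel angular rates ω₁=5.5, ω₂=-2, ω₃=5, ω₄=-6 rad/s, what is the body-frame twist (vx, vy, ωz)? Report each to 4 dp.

k = lx + ly = 0.25 + 0.18 = 0.4300
ω₁+ω₂+ω₃+ω₄ = 2.5000  →  vx = (0.06/4)·2.5000 = 0.0375
−ω₁+ω₂+ω₃−ω₄ = 3.5000  →  vy = (0.06/4)·3.5000 = 0.0525
−ω₁+ω₂−ω₃+ω₄ = -18.5000  →  ωz = (0.06/1.7200)·-18.5000 = -0.6453

(0.0375, 0.0525, -0.6453)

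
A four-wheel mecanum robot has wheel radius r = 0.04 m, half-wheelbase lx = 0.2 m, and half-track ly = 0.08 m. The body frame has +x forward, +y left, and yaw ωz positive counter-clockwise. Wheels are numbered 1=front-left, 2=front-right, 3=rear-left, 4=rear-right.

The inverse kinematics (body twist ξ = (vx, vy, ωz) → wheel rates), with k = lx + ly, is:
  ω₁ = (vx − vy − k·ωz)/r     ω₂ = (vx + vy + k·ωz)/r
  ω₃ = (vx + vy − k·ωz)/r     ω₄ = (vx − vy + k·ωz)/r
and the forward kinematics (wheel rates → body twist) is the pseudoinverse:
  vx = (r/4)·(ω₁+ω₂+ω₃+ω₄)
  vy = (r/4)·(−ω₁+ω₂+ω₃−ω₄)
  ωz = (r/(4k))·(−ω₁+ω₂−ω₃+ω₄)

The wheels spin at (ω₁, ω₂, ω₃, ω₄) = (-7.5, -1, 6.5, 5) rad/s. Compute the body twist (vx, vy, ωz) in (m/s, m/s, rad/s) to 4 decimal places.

(0.0300, 0.0800, 0.1786)

k = lx + ly = 0.2 + 0.08 = 0.2800
ω₁+ω₂+ω₃+ω₄ = 3.0000  →  vx = (0.04/4)·3.0000 = 0.0300
−ω₁+ω₂+ω₃−ω₄ = 8.0000  →  vy = (0.04/4)·8.0000 = 0.0800
−ω₁+ω₂−ω₃+ω₄ = 5.0000  →  ωz = (0.04/1.1200)·5.0000 = 0.1786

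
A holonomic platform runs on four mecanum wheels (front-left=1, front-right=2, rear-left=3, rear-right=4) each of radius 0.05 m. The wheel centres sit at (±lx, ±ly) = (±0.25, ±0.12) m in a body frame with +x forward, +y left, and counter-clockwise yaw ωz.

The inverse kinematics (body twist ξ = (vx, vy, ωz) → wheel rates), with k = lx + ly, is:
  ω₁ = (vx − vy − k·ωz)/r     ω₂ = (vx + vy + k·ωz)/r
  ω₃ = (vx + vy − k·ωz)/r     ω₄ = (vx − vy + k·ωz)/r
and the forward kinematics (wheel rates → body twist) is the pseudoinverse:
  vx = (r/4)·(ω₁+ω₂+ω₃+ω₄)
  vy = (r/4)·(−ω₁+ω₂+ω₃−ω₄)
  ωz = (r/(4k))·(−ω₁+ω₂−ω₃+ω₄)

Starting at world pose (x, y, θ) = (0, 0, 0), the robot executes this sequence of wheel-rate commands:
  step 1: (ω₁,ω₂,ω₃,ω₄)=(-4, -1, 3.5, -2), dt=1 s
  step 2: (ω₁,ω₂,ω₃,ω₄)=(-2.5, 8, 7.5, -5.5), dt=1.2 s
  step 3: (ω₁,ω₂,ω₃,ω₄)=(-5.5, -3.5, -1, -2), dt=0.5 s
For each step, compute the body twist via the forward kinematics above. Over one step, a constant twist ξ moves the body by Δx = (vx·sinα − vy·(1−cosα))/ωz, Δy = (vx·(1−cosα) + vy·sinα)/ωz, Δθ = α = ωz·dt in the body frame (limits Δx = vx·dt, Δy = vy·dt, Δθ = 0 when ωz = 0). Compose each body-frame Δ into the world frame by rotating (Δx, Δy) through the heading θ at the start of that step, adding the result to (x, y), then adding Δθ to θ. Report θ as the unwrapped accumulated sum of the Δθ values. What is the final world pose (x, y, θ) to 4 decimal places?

(0.0492, 0.4736, -0.1689)

step 1: ξ=(vx,vy,ωz)=(-0.0437, 0.1063, -0.0845), dt=1.0 → body Δ=(-0.0392, 0.1080, -0.0845) → world pose (-0.0392, 0.1080, -0.0845)
step 2: ξ=(vx,vy,ωz)=(0.0938, 0.2938, -0.0845), dt=1.2 → body Δ=(0.1302, 0.3462, -0.1014) → world pose (0.1197, 0.4420, -0.1858)
step 3: ξ=(vx,vy,ωz)=(-0.1500, 0.0375, 0.0338), dt=0.5 → body Δ=(-0.0752, 0.0181, 0.0169) → world pose (0.0492, 0.4736, -0.1689)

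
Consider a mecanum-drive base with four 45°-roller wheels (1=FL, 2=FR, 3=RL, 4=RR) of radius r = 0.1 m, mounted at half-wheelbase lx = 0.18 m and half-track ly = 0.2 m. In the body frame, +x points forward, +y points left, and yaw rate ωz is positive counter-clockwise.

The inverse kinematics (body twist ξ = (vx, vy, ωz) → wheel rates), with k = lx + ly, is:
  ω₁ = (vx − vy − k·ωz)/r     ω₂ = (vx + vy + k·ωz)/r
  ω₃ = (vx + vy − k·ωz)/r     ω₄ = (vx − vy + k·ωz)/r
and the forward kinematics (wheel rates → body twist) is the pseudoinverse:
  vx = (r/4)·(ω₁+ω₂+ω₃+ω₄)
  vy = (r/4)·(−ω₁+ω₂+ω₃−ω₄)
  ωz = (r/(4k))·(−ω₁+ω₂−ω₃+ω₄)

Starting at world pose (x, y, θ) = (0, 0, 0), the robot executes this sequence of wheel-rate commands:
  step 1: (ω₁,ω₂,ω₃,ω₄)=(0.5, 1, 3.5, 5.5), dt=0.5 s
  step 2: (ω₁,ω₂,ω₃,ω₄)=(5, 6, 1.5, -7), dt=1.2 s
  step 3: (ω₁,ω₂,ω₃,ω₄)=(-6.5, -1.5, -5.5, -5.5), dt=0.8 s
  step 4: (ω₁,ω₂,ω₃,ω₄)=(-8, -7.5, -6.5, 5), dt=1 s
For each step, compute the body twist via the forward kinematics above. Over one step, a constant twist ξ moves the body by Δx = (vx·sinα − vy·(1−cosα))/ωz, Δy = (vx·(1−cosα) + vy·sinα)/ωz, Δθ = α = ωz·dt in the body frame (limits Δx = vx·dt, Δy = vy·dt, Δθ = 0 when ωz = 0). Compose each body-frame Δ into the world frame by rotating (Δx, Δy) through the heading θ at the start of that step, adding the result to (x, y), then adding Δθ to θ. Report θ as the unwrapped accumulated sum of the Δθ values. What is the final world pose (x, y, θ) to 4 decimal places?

step 1: ξ=(vx,vy,ωz)=(0.2625, -0.0375, 0.1645), dt=0.5 → body Δ=(0.1319, -0.0133, 0.0822) → world pose (0.1319, -0.0133, 0.0822)
step 2: ξ=(vx,vy,ωz)=(0.1375, 0.2375, -0.4934), dt=1.2 → body Δ=(0.2375, 0.2212, -0.5921) → world pose (0.3504, 0.2266, -0.5099)
step 3: ξ=(vx,vy,ωz)=(-0.4750, 0.1250, 0.3289), dt=0.8 → body Δ=(-0.3887, 0.0491, 0.2632) → world pose (0.0351, 0.4592, -0.2467)
step 4: ξ=(vx,vy,ωz)=(-0.4250, -0.2750, 0.7895), dt=1.0 → body Δ=(-0.2792, -0.4065, 0.7895) → world pose (-0.3349, 0.1332, 0.5428)

(-0.3349, 0.1332, 0.5428)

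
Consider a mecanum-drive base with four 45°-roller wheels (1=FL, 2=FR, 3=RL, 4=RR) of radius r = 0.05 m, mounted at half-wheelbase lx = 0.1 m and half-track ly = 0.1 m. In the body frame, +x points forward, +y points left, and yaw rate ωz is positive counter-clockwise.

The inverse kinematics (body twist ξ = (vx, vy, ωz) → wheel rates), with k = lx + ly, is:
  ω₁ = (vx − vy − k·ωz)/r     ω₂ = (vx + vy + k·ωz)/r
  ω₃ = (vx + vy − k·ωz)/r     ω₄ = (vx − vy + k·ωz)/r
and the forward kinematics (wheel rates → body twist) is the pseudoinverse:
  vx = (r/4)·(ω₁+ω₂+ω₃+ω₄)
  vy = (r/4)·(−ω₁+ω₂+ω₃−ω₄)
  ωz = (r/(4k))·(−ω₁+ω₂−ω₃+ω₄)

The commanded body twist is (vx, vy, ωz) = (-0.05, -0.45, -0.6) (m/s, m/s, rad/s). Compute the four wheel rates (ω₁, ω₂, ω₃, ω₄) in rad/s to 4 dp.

k = lx + ly = 0.1 + 0.1 = 0.2000;  k·ωz = 0.2000·-0.6 = -0.1200
ω₁ (FL) = (vx − vy − k·ωz)/r = 0.5200/0.05 = 10.4000
ω₂ (FR) = (vx + vy + k·ωz)/r = -0.6200/0.05 = -12.4000
ω₃ (RL) = (vx + vy − k·ωz)/r = -0.3800/0.05 = -7.6000
ω₄ (RR) = (vx − vy + k·ωz)/r = 0.2800/0.05 = 5.6000

(10.4000, -12.4000, -7.6000, 5.6000)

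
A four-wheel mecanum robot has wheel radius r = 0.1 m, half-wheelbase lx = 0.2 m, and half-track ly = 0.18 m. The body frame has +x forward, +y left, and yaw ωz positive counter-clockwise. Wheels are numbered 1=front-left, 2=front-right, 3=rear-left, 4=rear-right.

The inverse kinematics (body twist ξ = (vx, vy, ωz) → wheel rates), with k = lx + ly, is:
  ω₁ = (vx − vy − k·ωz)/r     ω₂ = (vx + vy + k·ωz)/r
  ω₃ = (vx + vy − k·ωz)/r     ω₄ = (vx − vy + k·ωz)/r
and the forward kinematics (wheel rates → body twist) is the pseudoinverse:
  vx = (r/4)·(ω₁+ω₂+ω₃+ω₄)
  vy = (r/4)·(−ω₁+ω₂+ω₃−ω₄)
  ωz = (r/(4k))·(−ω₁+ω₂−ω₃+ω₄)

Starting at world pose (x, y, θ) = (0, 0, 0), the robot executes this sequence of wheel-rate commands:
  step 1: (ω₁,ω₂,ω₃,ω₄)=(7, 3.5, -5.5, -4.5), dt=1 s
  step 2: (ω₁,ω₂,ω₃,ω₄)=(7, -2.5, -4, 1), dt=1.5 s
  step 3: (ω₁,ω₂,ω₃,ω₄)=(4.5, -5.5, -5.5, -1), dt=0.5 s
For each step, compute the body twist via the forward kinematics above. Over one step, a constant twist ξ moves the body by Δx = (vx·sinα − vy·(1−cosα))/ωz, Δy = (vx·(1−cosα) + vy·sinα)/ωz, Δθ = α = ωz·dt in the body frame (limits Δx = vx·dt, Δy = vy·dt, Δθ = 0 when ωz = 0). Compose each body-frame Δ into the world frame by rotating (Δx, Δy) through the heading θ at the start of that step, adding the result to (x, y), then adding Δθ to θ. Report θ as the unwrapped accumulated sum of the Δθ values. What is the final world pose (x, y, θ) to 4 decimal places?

(-0.3365, -0.7119, -0.7895)

step 1: ξ=(vx,vy,ωz)=(0.0125, -0.1125, -0.1645), dt=1.0 → body Δ=(0.0032, -0.1130, -0.1645) → world pose (0.0032, -0.1130, -0.1645)
step 2: ξ=(vx,vy,ωz)=(0.0375, -0.3625, -0.2961), dt=1.5 → body Δ=(-0.0643, -0.5383, -0.4441) → world pose (-0.1484, -0.6336, -0.6086)
step 3: ξ=(vx,vy,ωz)=(-0.1875, -0.3625, -0.3618), dt=0.5 → body Δ=(-0.1096, -0.1718, -0.1809) → world pose (-0.3365, -0.7119, -0.7895)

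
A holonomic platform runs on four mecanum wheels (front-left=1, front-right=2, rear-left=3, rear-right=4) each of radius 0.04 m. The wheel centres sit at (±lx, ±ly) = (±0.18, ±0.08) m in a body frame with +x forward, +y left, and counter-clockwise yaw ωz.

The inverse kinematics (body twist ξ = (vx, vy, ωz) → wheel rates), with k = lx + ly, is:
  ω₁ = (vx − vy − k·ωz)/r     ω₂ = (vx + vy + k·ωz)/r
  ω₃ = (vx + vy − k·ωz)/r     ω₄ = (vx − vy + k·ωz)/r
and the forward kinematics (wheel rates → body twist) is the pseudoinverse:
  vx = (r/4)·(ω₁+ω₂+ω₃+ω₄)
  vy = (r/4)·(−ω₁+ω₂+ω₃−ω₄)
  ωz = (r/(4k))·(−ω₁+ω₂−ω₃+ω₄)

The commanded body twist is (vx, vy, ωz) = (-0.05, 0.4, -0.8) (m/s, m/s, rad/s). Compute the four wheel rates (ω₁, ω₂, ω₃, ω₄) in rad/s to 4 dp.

(-6.0500, 3.5500, 13.9500, -16.4500)

k = lx + ly = 0.18 + 0.08 = 0.2600;  k·ωz = 0.2600·-0.8 = -0.2080
ω₁ (FL) = (vx − vy − k·ωz)/r = -0.2420/0.04 = -6.0500
ω₂ (FR) = (vx + vy + k·ωz)/r = 0.1420/0.04 = 3.5500
ω₃ (RL) = (vx + vy − k·ωz)/r = 0.5580/0.04 = 13.9500
ω₄ (RR) = (vx − vy + k·ωz)/r = -0.6580/0.04 = -16.4500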